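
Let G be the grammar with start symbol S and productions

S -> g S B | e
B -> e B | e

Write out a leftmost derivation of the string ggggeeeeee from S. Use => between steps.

S => gSB => ggSBB => gggSBBB => ggggSBBBB => ggggeBBBB => ggggeeBBBB => ggggeeeBBB => ggggeeeeBB => ggggeeeeeB => ggggeeeeee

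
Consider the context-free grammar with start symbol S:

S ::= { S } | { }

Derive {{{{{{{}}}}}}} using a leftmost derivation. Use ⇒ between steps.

S ⇒ {S}   [S ::= { S }]
{S} ⇒ {{S}}   [S ::= { S }]
{{S}} ⇒ {{{S}}}   [S ::= { S }]
{{{S}}} ⇒ {{{{S}}}}   [S ::= { S }]
{{{{S}}}} ⇒ {{{{{S}}}}}   [S ::= { S }]
{{{{{S}}}}} ⇒ {{{{{{S}}}}}}   [S ::= { S }]
{{{{{{S}}}}}} ⇒ {{{{{{{}}}}}}}   [S ::= { }]

S⇒{S}⇒{{S}}⇒{{{S}}}⇒{{{{S}}}}⇒{{{{{S}}}}}⇒{{{{{{S}}}}}}⇒{{{{{{{}}}}}}}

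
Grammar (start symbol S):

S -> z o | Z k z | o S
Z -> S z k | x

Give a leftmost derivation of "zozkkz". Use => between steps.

S => Zkz => Szkkz => zozkkz

S => Zkz   [S -> Z k z]
Zkz => Szkkz   [Z -> S z k]
Szkkz => zozkkz   [S -> z o]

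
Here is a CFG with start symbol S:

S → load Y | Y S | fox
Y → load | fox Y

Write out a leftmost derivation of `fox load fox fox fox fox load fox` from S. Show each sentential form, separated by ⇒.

S ⇒ Y S ⇒ fox Y S ⇒ fox load S ⇒ fox load Y S ⇒ fox load fox Y S ⇒ fox load fox fox Y S ⇒ fox load fox fox fox Y S ⇒ fox load fox fox fox fox Y S ⇒ fox load fox fox fox fox load S ⇒ fox load fox fox fox fox load fox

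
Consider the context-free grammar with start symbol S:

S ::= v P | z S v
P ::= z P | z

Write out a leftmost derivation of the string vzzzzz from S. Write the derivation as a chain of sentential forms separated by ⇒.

S⇒vP⇒vzP⇒vzzP⇒vzzzP⇒vzzzzP⇒vzzzzz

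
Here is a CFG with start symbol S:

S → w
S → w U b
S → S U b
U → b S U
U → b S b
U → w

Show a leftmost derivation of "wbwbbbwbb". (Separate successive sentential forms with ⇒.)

S ⇒ SUb   [S → S U b]
SUb ⇒ SUbUb   [S → S U b]
SUbUb ⇒ wUbUb   [S → w]
wUbUb ⇒ wbSbbUb   [U → b S b]
wbSbbUb ⇒ wbwbbUb   [S → w]
wbwbbUb ⇒ wbwbbbSbb   [U → b S b]
wbwbbbSbb ⇒ wbwbbbwbb   [S → w]

S ⇒ SUb ⇒ SUbUb ⇒ wUbUb ⇒ wbSbbUb ⇒ wbwbbUb ⇒ wbwbbbSbb ⇒ wbwbbbwbb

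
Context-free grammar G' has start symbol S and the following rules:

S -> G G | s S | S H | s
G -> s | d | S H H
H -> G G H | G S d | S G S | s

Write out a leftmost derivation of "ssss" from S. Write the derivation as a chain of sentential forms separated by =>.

S=>SH=>SHH=>sSHH=>ssHH=>sssH=>ssss

S => SH   [S -> S H]
SH => SHH   [S -> S H]
SHH => sSHH   [S -> s S]
sSHH => ssHH   [S -> s]
ssHH => sssH   [H -> s]
sssH => ssss   [H -> s]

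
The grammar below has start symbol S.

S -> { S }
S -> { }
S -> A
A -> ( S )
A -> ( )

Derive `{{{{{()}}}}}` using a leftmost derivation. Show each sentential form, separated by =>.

S => {S}   [S -> { S }]
{S} => {{S}}   [S -> { S }]
{{S}} => {{{S}}}   [S -> { S }]
{{{S}}} => {{{{S}}}}   [S -> { S }]
{{{{S}}}} => {{{{{S}}}}}   [S -> { S }]
{{{{{S}}}}} => {{{{{A}}}}}   [S -> A]
{{{{{A}}}}} => {{{{{()}}}}}   [A -> ( )]

S => {S} => {{S}} => {{{S}}} => {{{{S}}}} => {{{{{S}}}}} => {{{{{A}}}}} => {{{{{()}}}}}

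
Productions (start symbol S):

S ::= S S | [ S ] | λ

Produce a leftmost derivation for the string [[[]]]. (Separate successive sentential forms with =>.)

S => SS   [S ::= S S]
SS => SSS   [S ::= S S]
SSS => SSSS   [S ::= S S]
SSSS => [S]SSS   [S ::= [ S ]]
[S]SSS => [[S]]SSS   [S ::= [ S ]]
[[S]]SSS => [[SS]]SSS   [S ::= S S]
[[SS]]SSS => [[SSS]]SSS   [S ::= S S]
[[SSS]]SSS => [[[S]SS]]SSS   [S ::= [ S ]]
[[[S]SS]]SSS => [[[]SS]]SSS   [S ::= λ]
[[[]SS]]SSS => [[[]S]]SSS   [S ::= λ]
[[[]S]]SSS => [[[]]]SSS   [S ::= λ]
[[[]]]SSS => [[[]]]SS   [S ::= λ]
[[[]]]SS => [[[]]]S   [S ::= λ]
[[[]]]S => [[[]]]   [S ::= λ]

S => SS => SSS => SSSS => [S]SSS => [[S]]SSS => [[SS]]SSS => [[SSS]]SSS => [[[S]SS]]SSS => [[[]SS]]SSS => [[[]S]]SSS => [[[]]]SSS => [[[]]]SS => [[[]]]S => [[[]]]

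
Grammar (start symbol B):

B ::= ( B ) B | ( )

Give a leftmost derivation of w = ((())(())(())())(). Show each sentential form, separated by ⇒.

B ⇒ (B)B ⇒ ((B)B)B ⇒ ((())B)B ⇒ ((())(B)B)B ⇒ ((())(())B)B ⇒ ((())(())(B)B)B ⇒ ((())(())(())B)B ⇒ ((())(())(())())B ⇒ ((())(())(())())()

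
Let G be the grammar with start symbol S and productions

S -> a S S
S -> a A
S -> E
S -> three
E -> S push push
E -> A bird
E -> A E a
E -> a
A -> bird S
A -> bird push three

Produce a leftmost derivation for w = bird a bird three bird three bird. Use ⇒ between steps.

S ⇒ E ⇒ A bird ⇒ bird S bird ⇒ bird a S S bird ⇒ bird a E S bird ⇒ bird a A bird S bird ⇒ bird a bird S bird S bird ⇒ bird a bird three bird S bird ⇒ bird a bird three bird three bird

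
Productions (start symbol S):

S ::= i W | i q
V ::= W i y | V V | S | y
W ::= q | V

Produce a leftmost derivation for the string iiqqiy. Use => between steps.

S=>iW=>iV=>iVV=>iSV=>iiWV=>iiqV=>iiqWiy=>iiqqiy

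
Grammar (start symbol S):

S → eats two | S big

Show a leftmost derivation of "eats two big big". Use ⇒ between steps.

S ⇒ S big ⇒ S big big ⇒ eats two big big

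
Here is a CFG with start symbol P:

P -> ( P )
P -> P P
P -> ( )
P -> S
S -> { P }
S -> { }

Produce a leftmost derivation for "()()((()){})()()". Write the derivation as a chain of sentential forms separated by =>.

P => PP => PPP => ()PP => ()()P => ()()PP => ()()PPP => ()()(P)PP => ()()(PP)PP => ()()((P)P)PP => ()()((())P)PP => ()()((())S)PP => ()()((()){})PP => ()()((()){})()P => ()()((()){})()()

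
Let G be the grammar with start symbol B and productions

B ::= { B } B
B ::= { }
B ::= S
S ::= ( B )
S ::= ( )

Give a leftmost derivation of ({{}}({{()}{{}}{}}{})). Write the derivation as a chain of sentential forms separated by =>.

B=>S=>(B)=>({B}B)=>({{}}B)=>({{}}S)=>({{}}(B))=>({{}}({B}B))=>({{}}({{B}B}B))=>({{}}({{S}B}B))=>({{}}({{()}B}B))=>({{}}({{()}{B}B}B))=>({{}}({{()}{{}}B}B))=>({{}}({{()}{{}}{}}B))=>({{}}({{()}{{}}{}}{}))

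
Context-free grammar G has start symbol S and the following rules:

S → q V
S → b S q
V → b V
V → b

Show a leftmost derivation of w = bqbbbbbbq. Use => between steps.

S => bSq   [S → b S q]
bSq => bqVq   [S → q V]
bqVq => bqbVq   [V → b V]
bqbVq => bqbbVq   [V → b V]
bqbbVq => bqbbbVq   [V → b V]
bqbbbVq => bqbbbbVq   [V → b V]
bqbbbbVq => bqbbbbbVq   [V → b V]
bqbbbbbVq => bqbbbbbbq   [V → b]

S => bSq => bqVq => bqbVq => bqbbVq => bqbbbVq => bqbbbbVq => bqbbbbbVq => bqbbbbbbq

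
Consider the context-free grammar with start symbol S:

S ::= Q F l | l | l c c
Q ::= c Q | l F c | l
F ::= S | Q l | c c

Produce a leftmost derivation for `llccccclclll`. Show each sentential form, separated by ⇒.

S ⇒ QFl ⇒ lFcFl ⇒ lScFl ⇒ lQFlcFl ⇒ llFcFlcFl ⇒ llcccFlcFl ⇒ llccccclcFl ⇒ llccccclcQll ⇒ llccccclclll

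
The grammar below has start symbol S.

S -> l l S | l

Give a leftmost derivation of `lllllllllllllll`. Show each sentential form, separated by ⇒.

S⇒llS⇒llllS⇒llllllS⇒llllllllS⇒llllllllllS⇒llllllllllllS⇒llllllllllllllS⇒lllllllllllllll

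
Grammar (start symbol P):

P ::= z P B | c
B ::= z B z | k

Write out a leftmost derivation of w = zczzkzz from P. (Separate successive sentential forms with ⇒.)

P ⇒ zPB ⇒ zcB ⇒ zczBz ⇒ zczzBzz ⇒ zczzkzz

P ⇒ zPB   [P ::= z P B]
zPB ⇒ zcB   [P ::= c]
zcB ⇒ zczBz   [B ::= z B z]
zczBz ⇒ zczzBzz   [B ::= z B z]
zczzBzz ⇒ zczzkzz   [B ::= k]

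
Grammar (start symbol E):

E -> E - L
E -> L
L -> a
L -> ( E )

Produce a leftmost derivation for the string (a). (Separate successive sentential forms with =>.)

E => L   [E -> L]
L => (E)   [L -> ( E )]
(E) => (L)   [E -> L]
(L) => (a)   [L -> a]

E=>L=>(E)=>(L)=>(a)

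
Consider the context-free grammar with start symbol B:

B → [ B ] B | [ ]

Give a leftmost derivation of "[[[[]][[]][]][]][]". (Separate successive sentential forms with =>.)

B=>[B]B=>[[B]B]B=>[[[B]B]B]B=>[[[[]]B]B]B=>[[[[]][B]B]B]B=>[[[[]][[]]B]B]B=>[[[[]][[]][]]B]B=>[[[[]][[]][]][]]B=>[[[[]][[]][]][]][]

B => [B]B   [B → [ B ] B]
[B]B => [[B]B]B   [B → [ B ] B]
[[B]B]B => [[[B]B]B]B   [B → [ B ] B]
[[[B]B]B]B => [[[[]]B]B]B   [B → [ ]]
[[[[]]B]B]B => [[[[]][B]B]B]B   [B → [ B ] B]
[[[[]][B]B]B]B => [[[[]][[]]B]B]B   [B → [ ]]
[[[[]][[]]B]B]B => [[[[]][[]][]]B]B   [B → [ ]]
[[[[]][[]][]]B]B => [[[[]][[]][]][]]B   [B → [ ]]
[[[[]][[]][]][]]B => [[[[]][[]][]][]][]   [B → [ ]]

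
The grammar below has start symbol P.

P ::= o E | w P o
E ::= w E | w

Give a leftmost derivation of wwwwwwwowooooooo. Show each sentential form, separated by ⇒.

P ⇒ wPo ⇒ wwPoo ⇒ wwwPooo ⇒ wwwwPoooo ⇒ wwwwwPooooo ⇒ wwwwwwPoooooo ⇒ wwwwwwwPooooooo ⇒ wwwwwwwoEooooooo ⇒ wwwwwwwowooooooo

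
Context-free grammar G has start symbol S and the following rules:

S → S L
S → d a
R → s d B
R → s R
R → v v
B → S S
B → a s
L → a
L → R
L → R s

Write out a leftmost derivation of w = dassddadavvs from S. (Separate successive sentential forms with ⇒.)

S ⇒ SL   [S → S L]
SL ⇒ SLL   [S → S L]
SLL ⇒ daLL   [S → d a]
daLL ⇒ daRL   [L → R]
daRL ⇒ dasRL   [R → s R]
dasRL ⇒ dassdBL   [R → s d B]
dassdBL ⇒ dassdSSL   [B → S S]
dassdSSL ⇒ dassddaSL   [S → d a]
dassddaSL ⇒ dassddadaL   [S → d a]
dassddadaL ⇒ dassddadaRs   [L → R s]
dassddadaRs ⇒ dassddadavvs   [R → v v]

S ⇒ SL ⇒ SLL ⇒ daLL ⇒ daRL ⇒ dasRL ⇒ dassdBL ⇒ dassdSSL ⇒ dassddaSL ⇒ dassddadaL ⇒ dassddadaRs ⇒ dassddadavvs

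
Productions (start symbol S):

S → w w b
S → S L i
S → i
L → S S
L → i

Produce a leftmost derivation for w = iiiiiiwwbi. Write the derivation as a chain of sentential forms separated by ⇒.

S ⇒ SLi ⇒ SLiLi ⇒ iLiLi ⇒ iiiLi ⇒ iiiSSi ⇒ iiiSLiSi ⇒ iiiiLiSi ⇒ iiiiiiSi ⇒ iiiiiiwwbi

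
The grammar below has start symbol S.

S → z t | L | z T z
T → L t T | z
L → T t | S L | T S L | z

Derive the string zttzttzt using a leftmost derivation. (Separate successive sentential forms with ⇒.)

S ⇒ L   [S → L]
L ⇒ Tt   [L → T t]
Tt ⇒ LtTt   [T → L t T]
LtTt ⇒ TttTt   [L → T t]
TttTt ⇒ LtTttTt   [T → L t T]
LtTttTt ⇒ TttTttTt   [L → T t]
TttTttTt ⇒ zttTttTt   [T → z]
zttTttTt ⇒ zttzttTt   [T → z]
zttzttTt ⇒ zttzttzt   [T → z]

S ⇒ L ⇒ Tt ⇒ LtTt ⇒ TttTt ⇒ LtTttTt ⇒ TttTttTt ⇒ zttTttTt ⇒ zttzttTt ⇒ zttzttzt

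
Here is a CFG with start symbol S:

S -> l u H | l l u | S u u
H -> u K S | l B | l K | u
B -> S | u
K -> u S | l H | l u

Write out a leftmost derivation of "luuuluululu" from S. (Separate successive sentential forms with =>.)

S => luH   [S -> l u H]
luH => luuKS   [H -> u K S]
luuKS => luuuSS   [K -> u S]
luuuSS => luuuluHS   [S -> l u H]
luuuluHS => luuuluuS   [H -> u]
luuuluuS => luuuluuluH   [S -> l u H]
luuuluuluH => luuuluululB   [H -> l B]
luuuluululB => luuuluululu   [B -> u]

S => luH => luuKS => luuuSS => luuuluHS => luuuluuS => luuuluuluH => luuuluululB => luuuluululu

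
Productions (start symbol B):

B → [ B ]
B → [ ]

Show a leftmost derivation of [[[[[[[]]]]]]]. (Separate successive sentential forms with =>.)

B => [B] => [[B]] => [[[B]]] => [[[[B]]]] => [[[[[B]]]]] => [[[[[[B]]]]]] => [[[[[[[]]]]]]]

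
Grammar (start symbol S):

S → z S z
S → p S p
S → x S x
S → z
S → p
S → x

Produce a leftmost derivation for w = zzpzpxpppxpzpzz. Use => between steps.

S => zSz => zzSzz => zzpSpzz => zzpzSzpzz => zzpzpSpzpzz => zzpzpxSxpzpzz => zzpzpxpSpxpzpzz => zzpzpxpppxpzpzz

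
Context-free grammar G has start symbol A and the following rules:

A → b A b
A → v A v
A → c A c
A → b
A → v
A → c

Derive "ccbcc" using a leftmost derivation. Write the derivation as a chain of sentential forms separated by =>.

A => cAc => ccAcc => ccbcc

A => cAc   [A → c A c]
cAc => ccAcc   [A → c A c]
ccAcc => ccbcc   [A → b]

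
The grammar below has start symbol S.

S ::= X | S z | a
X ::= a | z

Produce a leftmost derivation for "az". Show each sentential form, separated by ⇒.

S ⇒ Sz ⇒ Xz ⇒ az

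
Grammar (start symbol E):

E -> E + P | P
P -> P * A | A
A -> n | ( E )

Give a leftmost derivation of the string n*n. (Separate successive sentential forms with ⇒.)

E ⇒ P   [E -> P]
P ⇒ P*A   [P -> P * A]
P*A ⇒ A*A   [P -> A]
A*A ⇒ n*A   [A -> n]
n*A ⇒ n*n   [A -> n]

E⇒P⇒P*A⇒A*A⇒n*A⇒n*n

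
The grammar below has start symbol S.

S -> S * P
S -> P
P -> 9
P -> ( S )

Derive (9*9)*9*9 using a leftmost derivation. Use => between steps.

S => S*P => S*P*P => P*P*P => (S)*P*P => (S*P)*P*P => (P*P)*P*P => (9*P)*P*P => (9*9)*P*P => (9*9)*9*P => (9*9)*9*9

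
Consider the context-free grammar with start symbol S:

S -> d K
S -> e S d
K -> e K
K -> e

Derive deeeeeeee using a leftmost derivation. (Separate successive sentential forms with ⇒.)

S ⇒ dK ⇒ deK ⇒ deeK ⇒ deeeK ⇒ deeeeK ⇒ deeeeeK ⇒ deeeeeeK ⇒ deeeeeeeK ⇒ deeeeeeee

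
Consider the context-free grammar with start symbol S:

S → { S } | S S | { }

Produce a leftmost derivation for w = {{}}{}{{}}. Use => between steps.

S => SS   [S → S S]
SS => {S}S   [S → { S }]
{S}S => {{}}S   [S → { }]
{{}}S => {{}}SS   [S → S S]
{{}}SS => {{}}{}S   [S → { }]
{{}}{}S => {{}}{}{S}   [S → { S }]
{{}}{}{S} => {{}}{}{{}}   [S → { }]

S=>SS=>{S}S=>{{}}S=>{{}}SS=>{{}}{}S=>{{}}{}{S}=>{{}}{}{{}}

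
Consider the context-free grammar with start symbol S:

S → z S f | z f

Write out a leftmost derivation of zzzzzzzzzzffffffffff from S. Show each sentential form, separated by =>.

S => zSf => zzSff => zzzSfff => zzzzSffff => zzzzzSfffff => zzzzzzSffffff => zzzzzzzSfffffff => zzzzzzzzSffffffff => zzzzzzzzzSfffffffff => zzzzzzzzzzffffffffff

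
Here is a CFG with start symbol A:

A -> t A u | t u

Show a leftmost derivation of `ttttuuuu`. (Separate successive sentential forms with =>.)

A => tAu => ttAuu => tttAuuu => ttttuuuu

A => tAu   [A -> t A u]
tAu => ttAuu   [A -> t A u]
ttAuu => tttAuuu   [A -> t A u]
tttAuuu => ttttuuuu   [A -> t u]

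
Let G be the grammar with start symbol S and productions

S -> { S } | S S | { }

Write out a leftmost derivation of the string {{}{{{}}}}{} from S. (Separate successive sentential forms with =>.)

S => SS   [S -> S S]
SS => {S}S   [S -> { S }]
{S}S => {SS}S   [S -> S S]
{SS}S => {{}S}S   [S -> { }]
{{}S}S => {{}{S}}S   [S -> { S }]
{{}{S}}S => {{}{{S}}}S   [S -> { S }]
{{}{{S}}}S => {{}{{{}}}}S   [S -> { }]
{{}{{{}}}}S => {{}{{{}}}}{}   [S -> { }]

S=>SS=>{S}S=>{SS}S=>{{}S}S=>{{}{S}}S=>{{}{{S}}}S=>{{}{{{}}}}S=>{{}{{{}}}}{}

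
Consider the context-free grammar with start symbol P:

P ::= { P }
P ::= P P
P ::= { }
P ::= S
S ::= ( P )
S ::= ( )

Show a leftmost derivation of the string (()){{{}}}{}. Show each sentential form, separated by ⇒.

P ⇒ PP   [P ::= P P]
PP ⇒ PPP   [P ::= P P]
PPP ⇒ SPP   [P ::= S]
SPP ⇒ (P)PP   [S ::= ( P )]
(P)PP ⇒ (S)PP   [P ::= S]
(S)PP ⇒ (())PP   [S ::= ( )]
(())PP ⇒ (()){P}P   [P ::= { P }]
(()){P}P ⇒ (()){{P}}P   [P ::= { P }]
(()){{P}}P ⇒ (()){{{}}}P   [P ::= { }]
(()){{{}}}P ⇒ (()){{{}}}{}   [P ::= { }]

P ⇒ PP ⇒ PPP ⇒ SPP ⇒ (P)PP ⇒ (S)PP ⇒ (())PP ⇒ (()){P}P ⇒ (()){{P}}P ⇒ (()){{{}}}P ⇒ (()){{{}}}{}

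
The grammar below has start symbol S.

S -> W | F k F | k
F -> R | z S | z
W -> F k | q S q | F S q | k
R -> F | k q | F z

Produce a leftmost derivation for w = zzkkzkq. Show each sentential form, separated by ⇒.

S⇒W⇒FSq⇒zSq⇒zFkFq⇒zzSkFq⇒zzkkFq⇒zzkkzSq⇒zzkkzkq

S ⇒ W   [S -> W]
W ⇒ FSq   [W -> F S q]
FSq ⇒ zSq   [F -> z]
zSq ⇒ zFkFq   [S -> F k F]
zFkFq ⇒ zzSkFq   [F -> z S]
zzSkFq ⇒ zzkkFq   [S -> k]
zzkkFq ⇒ zzkkzSq   [F -> z S]
zzkkzSq ⇒ zzkkzkq   [S -> k]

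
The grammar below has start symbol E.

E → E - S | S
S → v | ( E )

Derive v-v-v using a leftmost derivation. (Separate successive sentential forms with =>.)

E => E-S => E-S-S => S-S-S => v-S-S => v-v-S => v-v-v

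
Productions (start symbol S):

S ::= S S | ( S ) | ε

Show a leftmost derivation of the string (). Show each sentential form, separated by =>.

S => SS   [S ::= S S]
SS => SSS   [S ::= S S]
SSS => SSSS   [S ::= S S]
SSSS => SSSSS   [S ::= S S]
SSSSS => (S)SSSS   [S ::= ( S )]
(S)SSSS => ()SSSS   [S ::= ε]
()SSSS => ()SSS   [S ::= ε]
()SSS => ()SS   [S ::= ε]
()SS => ()S   [S ::= ε]
()S => ()   [S ::= ε]

S=>SS=>SSS=>SSSS=>SSSSS=>(S)SSSS=>()SSSS=>()SSS=>()SS=>()S=>()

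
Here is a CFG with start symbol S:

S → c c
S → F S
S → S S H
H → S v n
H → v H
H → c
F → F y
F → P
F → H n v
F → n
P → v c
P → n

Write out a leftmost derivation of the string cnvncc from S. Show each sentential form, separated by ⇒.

S ⇒ FS ⇒ HnvS ⇒ cnvS ⇒ cnvFS ⇒ cnvPS ⇒ cnvnS ⇒ cnvncc

S ⇒ FS   [S → F S]
FS ⇒ HnvS   [F → H n v]
HnvS ⇒ cnvS   [H → c]
cnvS ⇒ cnvFS   [S → F S]
cnvFS ⇒ cnvPS   [F → P]
cnvPS ⇒ cnvnS   [P → n]
cnvnS ⇒ cnvncc   [S → c c]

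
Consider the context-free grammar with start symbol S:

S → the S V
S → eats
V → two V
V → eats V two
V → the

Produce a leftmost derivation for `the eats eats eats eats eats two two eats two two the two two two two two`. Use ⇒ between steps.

S ⇒ the S V   [S → the S V]
the S V ⇒ the eats V   [S → eats]
the eats V ⇒ the eats eats V two   [V → eats V two]
the eats eats V two ⇒ the eats eats eats V two two   [V → eats V two]
the eats eats eats V two two ⇒ the eats eats eats eats V two two two   [V → eats V two]
the eats eats eats eats V two two two ⇒ the eats eats eats eats eats V two two two two   [V → eats V two]
the eats eats eats eats eats V two two two two ⇒ the eats eats eats eats eats two V two two two two   [V → two V]
the eats eats eats eats eats two V two two two two ⇒ the eats eats eats eats eats two two V two two two two   [V → two V]
the eats eats eats eats eats two two V two two two two ⇒ the eats eats eats eats eats two two eats V two two two two two   [V → eats V two]
the eats eats eats eats eats two two eats V two two two two two ⇒ the eats eats eats eats eats two two eats two V two two two two two   [V → two V]
the eats eats eats eats eats two two eats two V two two two two two ⇒ the eats eats eats eats eats two two eats two two V two two two two two   [V → two V]
the eats eats eats eats eats two two eats two two V two two two two two ⇒ the eats eats eats eats eats two two eats two two the two two two two two   [V → the]

S ⇒ the S V ⇒ the eats V ⇒ the eats eats V two ⇒ the eats eats eats V two two ⇒ the eats eats eats eats V two two two ⇒ the eats eats eats eats eats V two two two two ⇒ the eats eats eats eats eats two V two two two two ⇒ the eats eats eats eats eats two two V two two two two ⇒ the eats eats eats eats eats two two eats V two two two two two ⇒ the eats eats eats eats eats two two eats two V two two two two two ⇒ the eats eats eats eats eats two two eats two two V two two two two two ⇒ the eats eats eats eats eats two two eats two two the two two two two two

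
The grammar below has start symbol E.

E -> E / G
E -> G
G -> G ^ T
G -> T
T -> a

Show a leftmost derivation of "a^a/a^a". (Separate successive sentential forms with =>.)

E=>E/G=>G/G=>G^T/G=>T^T/G=>a^T/G=>a^a/G=>a^a/G^T=>a^a/T^T=>a^a/a^T=>a^a/a^a

E => E/G   [E -> E / G]
E/G => G/G   [E -> G]
G/G => G^T/G   [G -> G ^ T]
G^T/G => T^T/G   [G -> T]
T^T/G => a^T/G   [T -> a]
a^T/G => a^a/G   [T -> a]
a^a/G => a^a/G^T   [G -> G ^ T]
a^a/G^T => a^a/T^T   [G -> T]
a^a/T^T => a^a/a^T   [T -> a]
a^a/a^T => a^a/a^a   [T -> a]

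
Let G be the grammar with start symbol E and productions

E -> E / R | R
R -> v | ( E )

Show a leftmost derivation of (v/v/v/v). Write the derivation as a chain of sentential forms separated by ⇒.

E ⇒ R   [E -> R]
R ⇒ (E)   [R -> ( E )]
(E) ⇒ (E/R)   [E -> E / R]
(E/R) ⇒ (E/R/R)   [E -> E / R]
(E/R/R) ⇒ (E/R/R/R)   [E -> E / R]
(E/R/R/R) ⇒ (R/R/R/R)   [E -> R]
(R/R/R/R) ⇒ (v/R/R/R)   [R -> v]
(v/R/R/R) ⇒ (v/v/R/R)   [R -> v]
(v/v/R/R) ⇒ (v/v/v/R)   [R -> v]
(v/v/v/R) ⇒ (v/v/v/v)   [R -> v]

E⇒R⇒(E)⇒(E/R)⇒(E/R/R)⇒(E/R/R/R)⇒(R/R/R/R)⇒(v/R/R/R)⇒(v/v/R/R)⇒(v/v/v/R)⇒(v/v/v/v)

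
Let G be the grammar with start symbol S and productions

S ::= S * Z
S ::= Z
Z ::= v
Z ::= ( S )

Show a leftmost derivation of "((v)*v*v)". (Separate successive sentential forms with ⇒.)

S ⇒ Z   [S ::= Z]
Z ⇒ (S)   [Z ::= ( S )]
(S) ⇒ (S*Z)   [S ::= S * Z]
(S*Z) ⇒ (S*Z*Z)   [S ::= S * Z]
(S*Z*Z) ⇒ (Z*Z*Z)   [S ::= Z]
(Z*Z*Z) ⇒ ((S)*Z*Z)   [Z ::= ( S )]
((S)*Z*Z) ⇒ ((Z)*Z*Z)   [S ::= Z]
((Z)*Z*Z) ⇒ ((v)*Z*Z)   [Z ::= v]
((v)*Z*Z) ⇒ ((v)*v*Z)   [Z ::= v]
((v)*v*Z) ⇒ ((v)*v*v)   [Z ::= v]

S⇒Z⇒(S)⇒(S*Z)⇒(S*Z*Z)⇒(Z*Z*Z)⇒((S)*Z*Z)⇒((Z)*Z*Z)⇒((v)*Z*Z)⇒((v)*v*Z)⇒((v)*v*v)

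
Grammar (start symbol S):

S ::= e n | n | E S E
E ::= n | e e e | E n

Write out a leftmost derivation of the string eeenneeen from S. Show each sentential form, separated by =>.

S=>ESE=>EnSE=>eeenSE=>eeennE=>eeennEn=>eeenneeen

S => ESE   [S ::= E S E]
ESE => EnSE   [E ::= E n]
EnSE => eeenSE   [E ::= e e e]
eeenSE => eeennE   [S ::= n]
eeennE => eeennEn   [E ::= E n]
eeennEn => eeenneeen   [E ::= e e e]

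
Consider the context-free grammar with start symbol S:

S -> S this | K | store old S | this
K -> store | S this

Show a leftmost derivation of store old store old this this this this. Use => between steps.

S => store old S => store old store old S => store old store old K => store old store old S this => store old store old K this => store old store old S this this => store old store old S this this this => store old store old this this this this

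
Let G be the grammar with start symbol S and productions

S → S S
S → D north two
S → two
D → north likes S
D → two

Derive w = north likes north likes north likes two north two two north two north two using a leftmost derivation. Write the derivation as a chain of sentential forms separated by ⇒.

S ⇒ D north two ⇒ north likes S north two ⇒ north likes D north two north two ⇒ north likes north likes S north two north two ⇒ north likes north likes S S north two north two ⇒ north likes north likes D north two S north two north two ⇒ north likes north likes north likes S north two S north two north two ⇒ north likes north likes north likes two north two S north two north two ⇒ north likes north likes north likes two north two two north two north two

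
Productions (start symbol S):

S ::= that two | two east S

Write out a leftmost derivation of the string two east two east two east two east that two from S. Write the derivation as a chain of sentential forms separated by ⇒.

S ⇒ two east S ⇒ two east two east S ⇒ two east two east two east S ⇒ two east two east two east two east S ⇒ two east two east two east two east that two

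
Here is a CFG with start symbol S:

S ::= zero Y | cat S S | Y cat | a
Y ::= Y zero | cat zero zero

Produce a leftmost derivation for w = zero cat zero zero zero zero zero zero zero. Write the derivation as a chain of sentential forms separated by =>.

S => zero Y => zero Y zero => zero Y zero zero => zero Y zero zero zero => zero Y zero zero zero zero => zero Y zero zero zero zero zero => zero cat zero zero zero zero zero zero zero

S => zero Y   [S ::= zero Y]
zero Y => zero Y zero   [Y ::= Y zero]
zero Y zero => zero Y zero zero   [Y ::= Y zero]
zero Y zero zero => zero Y zero zero zero   [Y ::= Y zero]
zero Y zero zero zero => zero Y zero zero zero zero   [Y ::= Y zero]
zero Y zero zero zero zero => zero Y zero zero zero zero zero   [Y ::= Y zero]
zero Y zero zero zero zero zero => zero cat zero zero zero zero zero zero zero   [Y ::= cat zero zero]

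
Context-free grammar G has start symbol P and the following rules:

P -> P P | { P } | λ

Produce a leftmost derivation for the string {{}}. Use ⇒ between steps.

P ⇒ PP   [P -> P P]
PP ⇒ PPP   [P -> P P]
PPP ⇒ PPPP   [P -> P P]
PPPP ⇒ {P}PPP   [P -> { P }]
{P}PPP ⇒ {{P}}PPP   [P -> { P }]
{{P}}PPP ⇒ {{}}PPP   [P -> λ]
{{}}PPP ⇒ {{}}PP   [P -> λ]
{{}}PP ⇒ {{}}P   [P -> λ]
{{}}P ⇒ {{}}   [P -> λ]

P ⇒ PP ⇒ PPP ⇒ PPPP ⇒ {P}PPP ⇒ {{P}}PPP ⇒ {{}}PPP ⇒ {{}}PP ⇒ {{}}P ⇒ {{}}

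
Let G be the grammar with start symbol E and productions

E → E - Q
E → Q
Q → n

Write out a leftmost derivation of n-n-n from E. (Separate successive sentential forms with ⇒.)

E ⇒ E-Q ⇒ E-Q-Q ⇒ Q-Q-Q ⇒ n-Q-Q ⇒ n-n-Q ⇒ n-n-n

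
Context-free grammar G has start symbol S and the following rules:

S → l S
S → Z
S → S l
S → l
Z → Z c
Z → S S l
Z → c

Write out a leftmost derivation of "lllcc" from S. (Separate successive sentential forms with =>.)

S => Z   [S → Z]
Z => Zc   [Z → Z c]
Zc => Zcc   [Z → Z c]
Zcc => SSlcc   [Z → S S l]
SSlcc => lSlcc   [S → l]
lSlcc => lllcc   [S → l]

S=>Z=>Zc=>Zcc=>SSlcc=>lSlcc=>lllcc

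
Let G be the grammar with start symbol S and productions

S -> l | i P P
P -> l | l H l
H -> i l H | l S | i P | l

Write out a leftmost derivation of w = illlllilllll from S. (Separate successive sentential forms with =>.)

S => iPP   [S -> i P P]
iPP => ilHlP   [P -> l H l]
ilHlP => illSlP   [H -> l S]
illSlP => illllP   [S -> l]
illllP => illlllHl   [P -> l H l]
illlllHl => illllliPl   [H -> i P]
illllliPl => illlllilHll   [P -> l H l]
illlllilHll => illlllillSll   [H -> l S]
illlllillSll => illlllilllll   [S -> l]

S=>iPP=>ilHlP=>illSlP=>illllP=>illlllHl=>illllliPl=>illlllilHll=>illlllillSll=>illlllilllll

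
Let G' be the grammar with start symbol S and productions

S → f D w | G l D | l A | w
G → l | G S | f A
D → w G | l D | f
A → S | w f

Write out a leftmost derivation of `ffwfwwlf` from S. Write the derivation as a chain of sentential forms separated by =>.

S => GlD   [S → G l D]
GlD => fAlD   [G → f A]
fAlD => fSlD   [A → S]
fSlD => ffDwlD   [S → f D w]
ffDwlD => ffwGwlD   [D → w G]
ffwGwlD => ffwfAwlD   [G → f A]
ffwfAwlD => ffwfSwlD   [A → S]
ffwfSwlD => ffwfwwlD   [S → w]
ffwfwwlD => ffwfwwlf   [D → f]

S=>GlD=>fAlD=>fSlD=>ffDwlD=>ffwGwlD=>ffwfAwlD=>ffwfSwlD=>ffwfwwlD=>ffwfwwlf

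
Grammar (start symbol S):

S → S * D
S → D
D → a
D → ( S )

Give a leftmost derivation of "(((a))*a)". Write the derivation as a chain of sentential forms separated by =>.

S => D   [S → D]
D => (S)   [D → ( S )]
(S) => (S*D)   [S → S * D]
(S*D) => (D*D)   [S → D]
(D*D) => ((S)*D)   [D → ( S )]
((S)*D) => ((D)*D)   [S → D]
((D)*D) => (((S))*D)   [D → ( S )]
(((S))*D) => (((D))*D)   [S → D]
(((D))*D) => (((a))*D)   [D → a]
(((a))*D) => (((a))*a)   [D → a]

S => D => (S) => (S*D) => (D*D) => ((S)*D) => ((D)*D) => (((S))*D) => (((D))*D) => (((a))*D) => (((a))*a)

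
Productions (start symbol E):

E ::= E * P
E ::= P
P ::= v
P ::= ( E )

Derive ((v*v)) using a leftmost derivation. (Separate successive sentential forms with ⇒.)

E ⇒ P ⇒ (E) ⇒ (P) ⇒ ((E)) ⇒ ((E*P)) ⇒ ((P*P)) ⇒ ((v*P)) ⇒ ((v*v))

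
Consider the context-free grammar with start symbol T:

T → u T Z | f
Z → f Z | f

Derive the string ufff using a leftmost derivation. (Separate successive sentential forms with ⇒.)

T ⇒ uTZ ⇒ ufZ ⇒ uffZ ⇒ ufff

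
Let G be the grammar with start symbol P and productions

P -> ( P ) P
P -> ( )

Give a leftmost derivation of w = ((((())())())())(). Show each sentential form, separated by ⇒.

P⇒(P)P⇒((P)P)P⇒(((P)P)P)P⇒((((P)P)P)P)P⇒((((())P)P)P)P⇒((((())())P)P)P⇒((((())())())P)P⇒((((())())())())P⇒((((())())())())()

P ⇒ (P)P   [P -> ( P ) P]
(P)P ⇒ ((P)P)P   [P -> ( P ) P]
((P)P)P ⇒ (((P)P)P)P   [P -> ( P ) P]
(((P)P)P)P ⇒ ((((P)P)P)P)P   [P -> ( P ) P]
((((P)P)P)P)P ⇒ ((((())P)P)P)P   [P -> ( )]
((((())P)P)P)P ⇒ ((((())())P)P)P   [P -> ( )]
((((())())P)P)P ⇒ ((((())())())P)P   [P -> ( )]
((((())())())P)P ⇒ ((((())())())())P   [P -> ( )]
((((())())())())P ⇒ ((((())())())())()   [P -> ( )]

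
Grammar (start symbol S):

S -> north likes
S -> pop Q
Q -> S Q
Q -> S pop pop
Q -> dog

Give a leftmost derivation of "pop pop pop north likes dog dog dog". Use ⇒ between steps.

S ⇒ pop Q ⇒ pop S Q ⇒ pop pop Q Q ⇒ pop pop S Q Q ⇒ pop pop pop Q Q Q ⇒ pop pop pop S Q Q Q ⇒ pop pop pop north likes Q Q Q ⇒ pop pop pop north likes dog Q Q ⇒ pop pop pop north likes dog dog Q ⇒ pop pop pop north likes dog dog dog

S ⇒ pop Q   [S -> pop Q]
pop Q ⇒ pop S Q   [Q -> S Q]
pop S Q ⇒ pop pop Q Q   [S -> pop Q]
pop pop Q Q ⇒ pop pop S Q Q   [Q -> S Q]
pop pop S Q Q ⇒ pop pop pop Q Q Q   [S -> pop Q]
pop pop pop Q Q Q ⇒ pop pop pop S Q Q Q   [Q -> S Q]
pop pop pop S Q Q Q ⇒ pop pop pop north likes Q Q Q   [S -> north likes]
pop pop pop north likes Q Q Q ⇒ pop pop pop north likes dog Q Q   [Q -> dog]
pop pop pop north likes dog Q Q ⇒ pop pop pop north likes dog dog Q   [Q -> dog]
pop pop pop north likes dog dog Q ⇒ pop pop pop north likes dog dog dog   [Q -> dog]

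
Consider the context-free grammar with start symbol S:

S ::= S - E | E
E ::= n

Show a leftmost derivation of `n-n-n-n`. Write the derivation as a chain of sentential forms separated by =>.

S => S-E   [S ::= S - E]
S-E => S-E-E   [S ::= S - E]
S-E-E => S-E-E-E   [S ::= S - E]
S-E-E-E => E-E-E-E   [S ::= E]
E-E-E-E => n-E-E-E   [E ::= n]
n-E-E-E => n-n-E-E   [E ::= n]
n-n-E-E => n-n-n-E   [E ::= n]
n-n-n-E => n-n-n-n   [E ::= n]

S => S-E => S-E-E => S-E-E-E => E-E-E-E => n-E-E-E => n-n-E-E => n-n-n-E => n-n-n-n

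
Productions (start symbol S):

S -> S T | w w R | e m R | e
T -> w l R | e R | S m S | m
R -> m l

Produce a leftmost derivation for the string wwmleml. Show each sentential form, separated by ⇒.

S ⇒ ST   [S -> S T]
ST ⇒ wwRT   [S -> w w R]
wwRT ⇒ wwmlT   [R -> m l]
wwmlT ⇒ wwmleR   [T -> e R]
wwmleR ⇒ wwmleml   [R -> m l]

S ⇒ ST ⇒ wwRT ⇒ wwmlT ⇒ wwmleR ⇒ wwmleml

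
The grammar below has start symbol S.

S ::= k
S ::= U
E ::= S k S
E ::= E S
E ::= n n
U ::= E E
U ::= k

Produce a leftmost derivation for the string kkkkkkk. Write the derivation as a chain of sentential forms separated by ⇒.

S ⇒ U ⇒ EE ⇒ ESE ⇒ SkSSE ⇒ UkSSE ⇒ kkSSE ⇒ kkkSE ⇒ kkkkE ⇒ kkkkSkS ⇒ kkkkUkS ⇒ kkkkkkS ⇒ kkkkkkk

S ⇒ U   [S ::= U]
U ⇒ EE   [U ::= E E]
EE ⇒ ESE   [E ::= E S]
ESE ⇒ SkSSE   [E ::= S k S]
SkSSE ⇒ UkSSE   [S ::= U]
UkSSE ⇒ kkSSE   [U ::= k]
kkSSE ⇒ kkkSE   [S ::= k]
kkkSE ⇒ kkkkE   [S ::= k]
kkkkE ⇒ kkkkSkS   [E ::= S k S]
kkkkSkS ⇒ kkkkUkS   [S ::= U]
kkkkUkS ⇒ kkkkkkS   [U ::= k]
kkkkkkS ⇒ kkkkkkk   [S ::= k]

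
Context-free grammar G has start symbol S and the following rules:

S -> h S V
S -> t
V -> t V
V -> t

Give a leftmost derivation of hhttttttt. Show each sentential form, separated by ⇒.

S⇒hSV⇒hhSVV⇒hhtVV⇒hhttVV⇒hhtttVV⇒hhttttVV⇒hhtttttV⇒hhttttttV⇒hhttttttt

S ⇒ hSV   [S -> h S V]
hSV ⇒ hhSVV   [S -> h S V]
hhSVV ⇒ hhtVV   [S -> t]
hhtVV ⇒ hhttVV   [V -> t V]
hhttVV ⇒ hhtttVV   [V -> t V]
hhtttVV ⇒ hhttttVV   [V -> t V]
hhttttVV ⇒ hhtttttV   [V -> t]
hhtttttV ⇒ hhttttttV   [V -> t V]
hhttttttV ⇒ hhttttttt   [V -> t]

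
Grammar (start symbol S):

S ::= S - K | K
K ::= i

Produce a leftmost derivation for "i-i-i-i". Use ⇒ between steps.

S ⇒ S-K   [S ::= S - K]
S-K ⇒ S-K-K   [S ::= S - K]
S-K-K ⇒ S-K-K-K   [S ::= S - K]
S-K-K-K ⇒ K-K-K-K   [S ::= K]
K-K-K-K ⇒ i-K-K-K   [K ::= i]
i-K-K-K ⇒ i-i-K-K   [K ::= i]
i-i-K-K ⇒ i-i-i-K   [K ::= i]
i-i-i-K ⇒ i-i-i-i   [K ::= i]

S ⇒ S-K ⇒ S-K-K ⇒ S-K-K-K ⇒ K-K-K-K ⇒ i-K-K-K ⇒ i-i-K-K ⇒ i-i-i-K ⇒ i-i-i-i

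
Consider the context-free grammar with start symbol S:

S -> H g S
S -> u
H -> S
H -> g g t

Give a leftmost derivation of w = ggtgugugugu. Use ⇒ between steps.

S ⇒ HgS ⇒ SgS ⇒ HgSgS ⇒ SgSgS ⇒ HgSgSgS ⇒ ggtgSgSgS ⇒ ggtgHgSgSgS ⇒ ggtgSgSgSgS ⇒ ggtgugSgSgS ⇒ ggtgugugSgS ⇒ ggtgugugugS ⇒ ggtgugugugu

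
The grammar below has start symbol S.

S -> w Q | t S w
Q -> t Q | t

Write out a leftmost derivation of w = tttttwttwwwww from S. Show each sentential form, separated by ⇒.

S⇒tSw⇒ttSww⇒tttSwww⇒ttttSwwww⇒tttttSwwwww⇒tttttwQwwwww⇒tttttwtQwwwww⇒tttttwttwwwww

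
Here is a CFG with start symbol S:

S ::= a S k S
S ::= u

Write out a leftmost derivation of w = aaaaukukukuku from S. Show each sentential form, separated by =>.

S => aSkS => aaSkSkS => aaaSkSkSkS => aaaaSkSkSkSkS => aaaaukSkSkSkS => aaaaukukSkSkS => aaaaukukukSkS => aaaaukukukukS => aaaaukukukuku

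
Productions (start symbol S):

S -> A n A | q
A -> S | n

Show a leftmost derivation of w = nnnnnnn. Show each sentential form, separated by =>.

S => AnA => SnA => AnAnA => SnAnA => AnAnAnA => nnAnAnA => nnnnAnA => nnnnnnA => nnnnnnn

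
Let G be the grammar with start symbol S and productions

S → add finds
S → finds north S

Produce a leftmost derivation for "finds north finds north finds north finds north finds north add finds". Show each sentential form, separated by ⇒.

S ⇒ finds north S   [S → finds north S]
finds north S ⇒ finds north finds north S   [S → finds north S]
finds north finds north S ⇒ finds north finds north finds north S   [S → finds north S]
finds north finds north finds north S ⇒ finds north finds north finds north finds north S   [S → finds north S]
finds north finds north finds north finds north S ⇒ finds north finds north finds north finds north finds north S   [S → finds north S]
finds north finds north finds north finds north finds north S ⇒ finds north finds north finds north finds north finds north add finds   [S → add finds]

S ⇒ finds north S ⇒ finds north finds north S ⇒ finds north finds north finds north S ⇒ finds north finds north finds north finds north S ⇒ finds north finds north finds north finds north finds north S ⇒ finds north finds north finds north finds north finds north add finds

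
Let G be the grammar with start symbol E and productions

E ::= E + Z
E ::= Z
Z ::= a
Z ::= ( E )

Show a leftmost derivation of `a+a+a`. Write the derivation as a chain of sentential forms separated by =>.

E => E+Z => E+Z+Z => Z+Z+Z => a+Z+Z => a+a+Z => a+a+a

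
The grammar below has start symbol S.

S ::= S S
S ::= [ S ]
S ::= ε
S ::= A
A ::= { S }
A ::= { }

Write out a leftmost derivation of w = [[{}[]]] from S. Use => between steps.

S => [S]   [S ::= [ S ]]
[S] => [SS]   [S ::= S S]
[SS] => [[S]S]   [S ::= [ S ]]
[[S]S] => [[SS]S]   [S ::= S S]
[[SS]S] => [[AS]S]   [S ::= A]
[[AS]S] => [[{}S]S]   [A ::= { }]
[[{}S]S] => [[{}[S]]S]   [S ::= [ S ]]
[[{}[S]]S] => [[{}[]]S]   [S ::= ε]
[[{}[]]S] => [[{}[]]]   [S ::= ε]

S => [S] => [SS] => [[S]S] => [[SS]S] => [[AS]S] => [[{}S]S] => [[{}[S]]S] => [[{}[]]S] => [[{}[]]]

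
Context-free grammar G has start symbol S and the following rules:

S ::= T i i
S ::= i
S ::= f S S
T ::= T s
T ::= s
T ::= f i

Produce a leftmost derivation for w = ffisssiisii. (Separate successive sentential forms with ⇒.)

S ⇒ fSS ⇒ fTiiS ⇒ fTsiiS ⇒ fTssiiS ⇒ fTsssiiS ⇒ ffisssiiS ⇒ ffisssiiTii ⇒ ffisssiisii

S ⇒ fSS   [S ::= f S S]
fSS ⇒ fTiiS   [S ::= T i i]
fTiiS ⇒ fTsiiS   [T ::= T s]
fTsiiS ⇒ fTssiiS   [T ::= T s]
fTssiiS ⇒ fTsssiiS   [T ::= T s]
fTsssiiS ⇒ ffisssiiS   [T ::= f i]
ffisssiiS ⇒ ffisssiiTii   [S ::= T i i]
ffisssiiTii ⇒ ffisssiisii   [T ::= s]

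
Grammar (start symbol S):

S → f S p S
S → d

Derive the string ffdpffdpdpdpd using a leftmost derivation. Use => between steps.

S => fSpS   [S → f S p S]
fSpS => ffSpSpS   [S → f S p S]
ffSpSpS => ffdpSpS   [S → d]
ffdpSpS => ffdpfSpSpS   [S → f S p S]
ffdpfSpSpS => ffdpffSpSpSpS   [S → f S p S]
ffdpffSpSpSpS => ffdpffdpSpSpS   [S → d]
ffdpffdpSpSpS => ffdpffdpdpSpS   [S → d]
ffdpffdpdpSpS => ffdpffdpdpdpS   [S → d]
ffdpffdpdpdpS => ffdpffdpdpdpd   [S → d]

S => fSpS => ffSpSpS => ffdpSpS => ffdpfSpSpS => ffdpffSpSpSpS => ffdpffdpSpSpS => ffdpffdpdpSpS => ffdpffdpdpdpS => ffdpffdpdpdpd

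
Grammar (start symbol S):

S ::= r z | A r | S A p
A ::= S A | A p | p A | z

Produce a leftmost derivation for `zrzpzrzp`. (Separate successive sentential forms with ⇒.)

S ⇒ SAp   [S ::= S A p]
SAp ⇒ ArAp   [S ::= A r]
ArAp ⇒ SArAp   [A ::= S A]
SArAp ⇒ SApArAp   [S ::= S A p]
SApArAp ⇒ ArApArAp   [S ::= A r]
ArApArAp ⇒ zrApArAp   [A ::= z]
zrApArAp ⇒ zrzpArAp   [A ::= z]
zrzpArAp ⇒ zrzpzrAp   [A ::= z]
zrzpzrAp ⇒ zrzpzrzp   [A ::= z]

S⇒SAp⇒ArAp⇒SArAp⇒SApArAp⇒ArApArAp⇒zrApArAp⇒zrzpArAp⇒zrzpzrAp⇒zrzpzrzp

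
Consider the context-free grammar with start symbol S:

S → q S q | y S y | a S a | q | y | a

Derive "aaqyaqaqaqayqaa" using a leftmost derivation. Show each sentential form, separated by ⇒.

S ⇒ aSa ⇒ aaSaa ⇒ aaqSqaa ⇒ aaqySyqaa ⇒ aaqyaSayqaa ⇒ aaqyaqSqayqaa ⇒ aaqyaqaSaqayqaa ⇒ aaqyaqaqaqayqaa

S ⇒ aSa   [S → a S a]
aSa ⇒ aaSaa   [S → a S a]
aaSaa ⇒ aaqSqaa   [S → q S q]
aaqSqaa ⇒ aaqySyqaa   [S → y S y]
aaqySyqaa ⇒ aaqyaSayqaa   [S → a S a]
aaqyaSayqaa ⇒ aaqyaqSqayqaa   [S → q S q]
aaqyaqSqayqaa ⇒ aaqyaqaSaqayqaa   [S → a S a]
aaqyaqaSaqayqaa ⇒ aaqyaqaqaqayqaa   [S → q]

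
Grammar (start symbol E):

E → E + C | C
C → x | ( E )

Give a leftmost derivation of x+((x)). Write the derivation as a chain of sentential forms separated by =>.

E => E+C => C+C => x+C => x+(E) => x+(C) => x+((E)) => x+((C)) => x+((x))

E => E+C   [E → E + C]
E+C => C+C   [E → C]
C+C => x+C   [C → x]
x+C => x+(E)   [C → ( E )]
x+(E) => x+(C)   [E → C]
x+(C) => x+((E))   [C → ( E )]
x+((E)) => x+((C))   [E → C]
x+((C)) => x+((x))   [C → x]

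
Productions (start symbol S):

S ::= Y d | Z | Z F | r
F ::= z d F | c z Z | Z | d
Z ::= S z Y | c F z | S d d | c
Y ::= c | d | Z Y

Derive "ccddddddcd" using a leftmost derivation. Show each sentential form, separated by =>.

S => Yd => ZYd => cYd => cZYd => cSddYd => cZFddYd => cSddFddYd => cZFddFddYd => ccFddFddYd => ccdddFddYd => ccddddddYd => ccddddddcd

S => Yd   [S ::= Y d]
Yd => ZYd   [Y ::= Z Y]
ZYd => cYd   [Z ::= c]
cYd => cZYd   [Y ::= Z Y]
cZYd => cSddYd   [Z ::= S d d]
cSddYd => cZFddYd   [S ::= Z F]
cZFddYd => cSddFddYd   [Z ::= S d d]
cSddFddYd => cZFddFddYd   [S ::= Z F]
cZFddFddYd => ccFddFddYd   [Z ::= c]
ccFddFddYd => ccdddFddYd   [F ::= d]
ccdddFddYd => ccddddddYd   [F ::= d]
ccddddddYd => ccddddddcd   [Y ::= c]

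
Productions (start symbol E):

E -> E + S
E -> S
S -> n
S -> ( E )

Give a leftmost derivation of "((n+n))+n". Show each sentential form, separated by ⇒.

E⇒E+S⇒S+S⇒(E)+S⇒(S)+S⇒((E))+S⇒((E+S))+S⇒((S+S))+S⇒((n+S))+S⇒((n+n))+S⇒((n+n))+n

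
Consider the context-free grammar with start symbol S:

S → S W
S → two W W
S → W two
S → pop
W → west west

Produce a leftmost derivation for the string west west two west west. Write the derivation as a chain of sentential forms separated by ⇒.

S ⇒ S W   [S → S W]
S W ⇒ W two W   [S → W two]
W two W ⇒ west west two W   [W → west west]
west west two W ⇒ west west two west west   [W → west west]

S ⇒ S W ⇒ W two W ⇒ west west two W ⇒ west west two west west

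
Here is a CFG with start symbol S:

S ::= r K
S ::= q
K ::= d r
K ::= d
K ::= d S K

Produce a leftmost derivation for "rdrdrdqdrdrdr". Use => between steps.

S => rK => rdSK => rdrKK => rdrdrK => rdrdrdSK => rdrdrdqK => rdrdrdqdSK => rdrdrdqdrKK => rdrdrdqdrdrK => rdrdrdqdrdrdr

S => rK   [S ::= r K]
rK => rdSK   [K ::= d S K]
rdSK => rdrKK   [S ::= r K]
rdrKK => rdrdrK   [K ::= d r]
rdrdrK => rdrdrdSK   [K ::= d S K]
rdrdrdSK => rdrdrdqK   [S ::= q]
rdrdrdqK => rdrdrdqdSK   [K ::= d S K]
rdrdrdqdSK => rdrdrdqdrKK   [S ::= r K]
rdrdrdqdrKK => rdrdrdqdrdrK   [K ::= d r]
rdrdrdqdrdrK => rdrdrdqdrdrdr   [K ::= d r]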